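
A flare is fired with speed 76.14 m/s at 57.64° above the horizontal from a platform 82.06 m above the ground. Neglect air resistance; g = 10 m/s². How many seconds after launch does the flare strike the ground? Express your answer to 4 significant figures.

Vertical component: v_y = 76.14 sin 57.64° = 64.316 m/s.
Taking up as positive with launch at y = 82.06 m, landing at y = 0: 0 = 82.06 + 64.316 t − ½(10) t².
Solving 5.000 t² − 64.316 t − 82.06 = 0 gives t = [64.316 + √(64.316² + 4·5.000·82.06)] / 10.00 = 14.03 s.

14.03 s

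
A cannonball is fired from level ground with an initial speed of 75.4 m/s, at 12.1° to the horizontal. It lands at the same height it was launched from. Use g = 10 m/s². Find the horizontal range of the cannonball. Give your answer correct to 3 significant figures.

233 m

Components: v_x = 75.4 cos 12.1° = 73.72 m/s, v_y = 75.4 sin 12.1° = 15.81 m/s.
Time of flight (same landing height): t = 2 v_y / g = 2 × 15.81 / 10 = 3.162 s.
Range: R = v_x · t = 73.72 × 3.162 = 233 m.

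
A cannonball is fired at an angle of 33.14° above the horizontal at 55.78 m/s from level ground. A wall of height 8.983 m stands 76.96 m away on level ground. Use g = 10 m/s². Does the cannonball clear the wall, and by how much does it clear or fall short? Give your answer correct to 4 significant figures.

Yes — it clears the wall by 27.69 m.

v_x = 55.78 cos 33.14° = 46.707 m/s; v_y0 = 55.78 sin 33.14° = 30.494 m/s.
Time to reach the wall: t = 76.96 / 46.707 = 1.6477 s.
Height at that point: y = 30.494×1.6477 − 5.000×1.6477² = 36.670 m.
That is 36.670 − 8.983 = 27.69 m above the top of the wall, so the cannonball clears it.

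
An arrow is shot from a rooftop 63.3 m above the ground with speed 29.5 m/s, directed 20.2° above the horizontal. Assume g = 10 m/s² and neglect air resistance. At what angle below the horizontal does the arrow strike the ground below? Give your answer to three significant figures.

v_x = 29.5 cos 20.2° = 27.69 m/s.
At impact |v_y| = √(v_y0² + 2 g h) = √(10.19² + 2×10×63.3) = 37.01 m/s.
Angle below horizontal = arctan(|v_y| / v_x) = arctan(37.01 / 27.69) = 53.2°.

53.2°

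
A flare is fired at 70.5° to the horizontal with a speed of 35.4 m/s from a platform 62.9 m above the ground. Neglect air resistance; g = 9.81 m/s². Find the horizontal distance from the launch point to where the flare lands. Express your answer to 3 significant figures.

Components: v_x = 35.4 cos 70.5° = 11.82 m/s, v_y = 35.4 sin 70.5° = 33.37 m/s.
Vertical: 0 = 62.9 + 33.37 t − ½(9.81) t² ⇒ 4.905 t² − 33.37 t − 62.9 = 0.
t = [33.37 + √(1114 + 1234)] / 9.810 = 8.341 s.
Horizontal: R = v_x · t = 11.82 × 8.341 = 98.6 m.

98.6 m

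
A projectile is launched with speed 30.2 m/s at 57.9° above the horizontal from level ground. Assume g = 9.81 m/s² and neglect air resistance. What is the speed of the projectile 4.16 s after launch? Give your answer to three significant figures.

22.1 m/s

v_x = 30.2 cos 57.9° = 16.05 m/s (constant).
v_y(t) = 30.2 sin 57.9° − g t = 25.58 − 9.81 × 4.16 = -15.23 m/s.
Speed = √(v_x² + v_y²) = √(257.6 + 232.0) = 22.1 m/s.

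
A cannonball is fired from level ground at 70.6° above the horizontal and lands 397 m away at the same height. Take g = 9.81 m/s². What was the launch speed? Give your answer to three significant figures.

On level ground, R = v₀² sin(2θ) / g, so v₀ = √(R g / sin 2θ).
sin(2 × 70.6°) = 0.6266.
v₀ = √(397 × 9.81 / 0.6266) = √6215 = 78.8 m/s.

78.8 m/s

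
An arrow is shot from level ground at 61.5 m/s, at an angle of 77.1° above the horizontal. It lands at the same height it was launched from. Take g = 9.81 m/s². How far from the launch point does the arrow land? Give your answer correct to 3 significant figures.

168 m

Components: v_x = 61.5 cos 77.1° = 13.73 m/s, v_y = 61.5 sin 77.1° = 59.95 m/s.
Time of flight (same landing height): t = 2 v_y / g = 2 × 59.95 / 9.81 = 12.22 s.
Range: R = v_x · t = 13.73 × 12.22 = 168 m.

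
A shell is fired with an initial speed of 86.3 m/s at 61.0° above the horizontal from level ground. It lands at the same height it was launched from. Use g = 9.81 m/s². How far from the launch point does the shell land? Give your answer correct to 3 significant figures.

Components: v_x = 86.3 cos 61.0° = 41.84 m/s, v_y = 86.3 sin 61.0° = 75.48 m/s.
Time of flight (same landing height): t = 2 v_y / g = 2 × 75.48 / 9.81 = 15.39 s.
Range: R = v_x · t = 41.84 × 15.39 = 644 m.

644 m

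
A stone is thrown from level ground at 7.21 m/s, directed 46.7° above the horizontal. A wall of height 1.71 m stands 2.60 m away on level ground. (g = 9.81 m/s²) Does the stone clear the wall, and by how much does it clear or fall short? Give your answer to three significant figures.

No — it falls 0.307 m short of clearing the wall.

v_x = 7.21 cos 46.7° = 4.945 m/s; v_y0 = 7.21 sin 46.7° = 5.247 m/s.
Time to reach the wall: t = 2.60 / 4.945 = 0.5258 s.
Height at that point: y = 5.247×0.5258 − 4.905×0.5258² = 1.403 m.
That is 1.71 − 1.403 = 0.307 m below the top of the wall, so the stone does not clear it.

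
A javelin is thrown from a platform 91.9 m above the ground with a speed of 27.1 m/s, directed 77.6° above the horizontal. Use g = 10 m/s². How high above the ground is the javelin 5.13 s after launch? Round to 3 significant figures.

96.1 m

v_y0 = 27.1 sin 77.6° = 26.47 m/s.
y(t) = 91.9 + v_y0 t − ½ g t² = 91.9 + 26.47×5.13 − ½×10×5.13² = 96.1 m.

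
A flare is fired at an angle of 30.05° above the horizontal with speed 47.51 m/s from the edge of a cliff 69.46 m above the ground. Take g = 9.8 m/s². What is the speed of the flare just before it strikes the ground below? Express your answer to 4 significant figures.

60.15 m/s

v_x = 47.51 cos 30.05° = 41.124 m/s is unchanged throughout.
For the vertical component, v_y² = v_y0² + 2 g h = (23.791)² + 2×9.8×69.46 = 1927.4, so |v_y| = 43.902 m/s.
Impact speed = √(v_x² + v_y²) = √(1691.2 + 1927.4) = 60.15 m/s.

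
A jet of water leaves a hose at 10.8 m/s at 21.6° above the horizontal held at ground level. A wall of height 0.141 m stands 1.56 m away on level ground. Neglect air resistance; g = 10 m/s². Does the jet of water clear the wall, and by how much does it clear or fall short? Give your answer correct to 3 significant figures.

Yes — it clears the wall by 0.356 m.

v_x = 10.8 cos 21.6° = 10.04 m/s; v_y0 = 10.8 sin 21.6° = 3.976 m/s.
Time to reach the wall: t = 1.56 / 10.04 = 0.1554 s.
Height at that point: y = 3.976×0.1554 − 5.000×0.1554² = 0.4971 m.
That is 0.4971 − 0.141 = 0.356 m above the top of the wall, so the jet of water clears it.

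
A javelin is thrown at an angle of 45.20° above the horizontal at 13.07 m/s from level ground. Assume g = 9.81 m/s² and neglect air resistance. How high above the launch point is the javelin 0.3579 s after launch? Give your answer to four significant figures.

2.691 m

v_y0 = 13.07 sin 45.20° = 9.2741 m/s.
y(t) = v_y0 t − ½ g t² = 9.2741×0.3579 − 4.905×0.3579² = 2.691 m.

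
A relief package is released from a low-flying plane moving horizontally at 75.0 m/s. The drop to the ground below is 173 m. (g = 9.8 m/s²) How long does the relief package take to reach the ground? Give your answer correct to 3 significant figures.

The horizontal speed doesn't affect the fall. With v_y0 = 0, h = ½ g t².
t = √(2 × 173 / 9.8) = √35.31 = 5.94 s.

5.94 s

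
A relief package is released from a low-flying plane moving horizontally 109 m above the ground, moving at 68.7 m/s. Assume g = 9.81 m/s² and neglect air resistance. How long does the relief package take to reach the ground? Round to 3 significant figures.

4.71 s

The horizontal speed doesn't affect the fall. With v_y0 = 0, h = ½ g t².
t = √(2 × 109 / 9.81) = √22.22 = 4.71 s.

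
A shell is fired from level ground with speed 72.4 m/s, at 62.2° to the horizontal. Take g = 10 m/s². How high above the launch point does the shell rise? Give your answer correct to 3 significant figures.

Vertical component of launch velocity: v_y = 72.4 sin 62.2° = 64.04 m/s.
At the highest point the vertical velocity is zero, so v_y² = 2 g h_max.
h_max = (64.04)² / (2 × 10) = 4101 / 20.00 = 205 m.

205 m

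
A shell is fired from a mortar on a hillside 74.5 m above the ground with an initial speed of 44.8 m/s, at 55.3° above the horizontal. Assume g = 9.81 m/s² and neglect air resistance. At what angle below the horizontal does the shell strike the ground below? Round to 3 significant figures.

64.3°

v_x = 44.8 cos 55.3° = 25.50 m/s.
At impact |v_y| = √(v_y0² + 2 g h) = √(36.83² + 2×9.81×74.5) = 53.09 m/s.
Angle below horizontal = arctan(|v_y| / v_x) = arctan(53.09 / 25.50) = 64.3°.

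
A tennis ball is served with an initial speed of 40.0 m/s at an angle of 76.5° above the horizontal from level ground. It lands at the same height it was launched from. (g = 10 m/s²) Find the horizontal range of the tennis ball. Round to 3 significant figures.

72.6 m

Components: v_x = 40.0 cos 76.5° = 9.338 m/s, v_y = 40.0 sin 76.5° = 38.89 m/s.
Time of flight (same landing height): t = 2 v_y / g = 2 × 38.89 / 10 = 7.778 s.
Range: R = v_x · t = 9.338 × 7.778 = 72.6 m.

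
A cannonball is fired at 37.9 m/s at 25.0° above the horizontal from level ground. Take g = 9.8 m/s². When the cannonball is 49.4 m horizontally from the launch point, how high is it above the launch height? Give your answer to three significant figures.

v_x = 37.9 cos 25.0° = 34.35 m/s, v_y0 = 37.9 sin 25.0° = 16.02 m/s.
Time to reach x = 49.4 m: t = x / v_x = 49.4 / 34.35 = 1.438 s.
y = v_y0 t − ½ g t² = 16.02×1.438 − 4.900×1.438² = 12.9 m.

12.9 m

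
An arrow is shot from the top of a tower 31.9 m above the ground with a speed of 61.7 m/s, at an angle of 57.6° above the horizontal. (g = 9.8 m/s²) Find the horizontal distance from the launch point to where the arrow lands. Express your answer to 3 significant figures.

Components: v_x = 61.7 cos 57.6° = 33.06 m/s, v_y = 61.7 sin 57.6° = 52.10 m/s.
Vertical: 0 = 31.9 + 52.10 t − ½(9.8) t² ⇒ 4.900 t² − 52.10 t − 31.9 = 0.
t = [52.10 + √(2714 + 625.2)] / 9.800 = 11.21 s.
Horizontal: R = v_x · t = 33.06 × 11.21 = 371 m.

371 m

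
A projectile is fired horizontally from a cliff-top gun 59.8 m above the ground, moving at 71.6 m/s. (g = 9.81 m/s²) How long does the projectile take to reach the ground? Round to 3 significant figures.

3.49 s

The horizontal speed doesn't affect the fall. With v_y0 = 0, h = ½ g t².
t = √(2 × 59.8 / 9.81) = √12.19 = 3.49 s.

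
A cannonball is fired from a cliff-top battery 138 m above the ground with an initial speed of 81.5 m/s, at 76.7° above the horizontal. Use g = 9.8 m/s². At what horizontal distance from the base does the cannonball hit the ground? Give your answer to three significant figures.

Components: v_x = 81.5 cos 76.7° = 18.75 m/s, v_y = 81.5 sin 76.7° = 79.31 m/s.
Vertical: 0 = 138 + 79.31 t − ½(9.8) t² ⇒ 4.900 t² − 79.31 t − 138 = 0.
t = [79.31 + √(6290 + 2705)] / 9.800 = 17.77 s.
Horizontal: R = v_x · t = 18.75 × 17.77 = 333 m.

333 m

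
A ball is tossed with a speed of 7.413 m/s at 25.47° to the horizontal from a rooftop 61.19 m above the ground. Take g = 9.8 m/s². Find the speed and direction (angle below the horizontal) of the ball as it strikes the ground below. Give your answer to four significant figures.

35.42 m/s at 79.11° below the horizontal

v_x = 7.413 cos 25.47° = 6.6925 m/s (constant).
|v_y| at impact = √((3.1879)² + 2×9.8×61.19) = 34.778 m/s.
Speed = √(6.6925² + 34.778²) = 35.42 m/s; angle = arctan(34.778/6.6925) = 79.11° below horizontal.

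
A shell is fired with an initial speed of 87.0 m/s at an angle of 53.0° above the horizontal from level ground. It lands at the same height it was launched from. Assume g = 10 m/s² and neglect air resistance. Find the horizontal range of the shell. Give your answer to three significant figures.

Components: v_x = 87.0 cos 53.0° = 52.36 m/s, v_y = 87.0 sin 53.0° = 69.48 m/s.
Time of flight (same landing height): t = 2 v_y / g = 2 × 69.48 / 10 = 13.90 s.
Range: R = v_x · t = 52.36 × 13.90 = 728 m.

728 m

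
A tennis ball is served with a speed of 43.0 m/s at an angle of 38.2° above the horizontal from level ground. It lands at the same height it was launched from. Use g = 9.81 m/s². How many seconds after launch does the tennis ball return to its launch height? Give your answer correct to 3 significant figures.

Vertical component: v_y = 43.0 sin 38.2° = 26.59 m/s.
For a projectile landing at launch height, time of flight is t = 2 v_y / g = 2 × 26.59 / 9.81 = 5.42 s.

5.42 s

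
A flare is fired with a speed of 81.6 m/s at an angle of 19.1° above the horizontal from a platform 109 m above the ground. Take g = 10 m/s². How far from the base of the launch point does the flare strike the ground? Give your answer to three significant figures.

Components: v_x = 81.6 cos 19.1° = 77.11 m/s, v_y = 81.6 sin 19.1° = 26.70 m/s.
Vertical: 0 = 109 + 26.70 t − ½(10) t² ⇒ 5.000 t² − 26.70 t − 109 = 0.
t = [26.70 + √(712.9 + 2180)] / 10.00 = 8.049 s.
Horizontal: R = v_x · t = 77.11 × 8.049 = 621 m.

621 m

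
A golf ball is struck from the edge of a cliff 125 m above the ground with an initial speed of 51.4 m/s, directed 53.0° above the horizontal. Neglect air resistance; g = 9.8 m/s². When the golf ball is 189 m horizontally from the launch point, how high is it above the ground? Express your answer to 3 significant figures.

v_x = 51.4 cos 53.0° = 30.93 m/s, v_y0 = 51.4 sin 53.0° = 41.05 m/s.
Time to reach x = 189 m: t = x / v_x = 189 / 30.93 = 6.111 s.
y = 125 + v_y0 t − ½ g t² = 125 + 41.05×6.111 − 4.900×6.111² = 193 m.

193 m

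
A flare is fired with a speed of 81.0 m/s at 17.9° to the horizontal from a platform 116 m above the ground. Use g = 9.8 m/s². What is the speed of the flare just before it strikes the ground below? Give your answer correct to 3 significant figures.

v_x = 81.0 cos 17.9° = 77.08 m/s is unchanged throughout.
For the vertical component, v_y² = v_y0² + 2 g h = (24.90)² + 2×9.8×116 = 2894, so |v_y| = 53.80 m/s.
Impact speed = √(v_x² + v_y²) = √(5941 + 2894) = 94.0 m/s.

94.0 m/s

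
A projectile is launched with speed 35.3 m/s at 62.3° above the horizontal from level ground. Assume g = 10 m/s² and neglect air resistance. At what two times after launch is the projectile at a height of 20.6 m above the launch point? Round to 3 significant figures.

v_y0 = 35.3 sin 62.3° = 31.25 m/s.
Set y = v_y0 t − ½ g t² = 20.6: 5.000 t² − 31.25 t + 20.6 = 0.
t = [31.25 ± √(976.6 − 412.0)] / 10 = (31.25 ± 23.76) / 10, giving t = 0.749 s or t = 5.50 s.
So the projectile is at 20.6 m at t = 0.749 s (rising) and t = 5.50 s (falling).

0.749 s and 5.50 s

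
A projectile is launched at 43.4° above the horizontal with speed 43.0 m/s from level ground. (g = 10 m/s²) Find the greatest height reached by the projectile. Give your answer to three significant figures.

Vertical component of launch velocity: v_y = 43.0 sin 43.4° = 29.54 m/s.
At the highest point the vertical velocity is zero, so v_y² = 2 g h_max.
h_max = (29.54)² / (2 × 10) = 872.6 / 20.00 = 43.6 m.

43.6 m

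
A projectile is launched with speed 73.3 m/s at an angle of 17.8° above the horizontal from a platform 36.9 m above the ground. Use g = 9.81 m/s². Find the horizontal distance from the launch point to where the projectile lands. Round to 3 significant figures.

Components: v_x = 73.3 cos 17.8° = 69.79 m/s, v_y = 73.3 sin 17.8° = 22.41 m/s.
Vertical: 0 = 36.9 + 22.41 t − ½(9.81) t² ⇒ 4.905 t² − 22.41 t − 36.9 = 0.
t = [22.41 + √(502.2 + 724.0)] / 9.810 = 5.854 s.
Horizontal: R = v_x · t = 69.79 × 5.854 = 409 m.

409 m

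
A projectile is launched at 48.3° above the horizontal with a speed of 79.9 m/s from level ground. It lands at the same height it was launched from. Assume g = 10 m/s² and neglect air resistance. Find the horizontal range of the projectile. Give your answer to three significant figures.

634 m

Components: v_x = 79.9 cos 48.3° = 53.15 m/s, v_y = 79.9 sin 48.3° = 59.66 m/s.
Time of flight (same landing height): t = 2 v_y / g = 2 × 59.66 / 10 = 11.93 s.
Range: R = v_x · t = 53.15 × 11.93 = 634 m.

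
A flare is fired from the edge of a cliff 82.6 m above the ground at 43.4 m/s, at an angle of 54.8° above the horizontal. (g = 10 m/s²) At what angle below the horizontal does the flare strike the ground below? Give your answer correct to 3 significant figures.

65.1°

v_x = 43.4 cos 54.8° = 25.02 m/s.
At impact |v_y| = √(v_y0² + 2 g h) = √(35.46² + 2×10×82.6) = 53.94 m/s.
Angle below horizontal = arctan(|v_y| / v_x) = arctan(53.94 / 25.02) = 65.1°.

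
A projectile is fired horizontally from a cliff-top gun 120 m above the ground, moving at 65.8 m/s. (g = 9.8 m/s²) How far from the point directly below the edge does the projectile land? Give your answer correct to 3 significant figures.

326 m

Initial vertical velocity is zero, so the fall time comes from h = ½ g t²: t = √(2 × 120 / 9.8) = 4.949 s.
Horizontal motion is uniform at 65.8 m/s, so x = 65.8 × 4.949 = 326 m.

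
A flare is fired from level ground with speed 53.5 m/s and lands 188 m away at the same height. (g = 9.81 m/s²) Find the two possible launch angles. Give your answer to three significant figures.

20.1° and 69.9°

Level-ground range: R = v₀² sin(2θ)/g ⇒ sin 2θ = R g / v₀² = 188×9.81/53.5² = 0.6443.
2θ = arcsin(0.6443) = 40.11° or 180° − 40.11° = 139.89°.
So θ = 20.1° or θ = 69.9°.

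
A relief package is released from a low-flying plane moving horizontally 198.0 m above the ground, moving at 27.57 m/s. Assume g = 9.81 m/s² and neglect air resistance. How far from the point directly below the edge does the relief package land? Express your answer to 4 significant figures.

175.2 m

Initial vertical velocity is zero, so the fall time comes from h = ½ g t²: t = √(2 × 198.0 / 9.81) = 6.3535 s.
Horizontal motion is uniform at 27.57 m/s, so x = 27.57 × 6.3535 = 175.2 m.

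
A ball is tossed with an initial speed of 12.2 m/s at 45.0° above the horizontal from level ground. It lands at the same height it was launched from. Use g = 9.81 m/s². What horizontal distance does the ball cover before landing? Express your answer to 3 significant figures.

For level ground, R = v₀² sin(2θ) / g.
sin(2 × 45.0°) = sin 90.00° = 1.000.
R = (12.2)² × 1.000 / 9.81 = 15.2 m.

15.2 m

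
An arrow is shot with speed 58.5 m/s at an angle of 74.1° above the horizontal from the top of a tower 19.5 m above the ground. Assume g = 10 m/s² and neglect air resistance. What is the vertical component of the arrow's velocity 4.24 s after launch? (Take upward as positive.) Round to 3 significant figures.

13.9 m/s

Initial vertical component: v_y0 = 58.5 sin 74.1° = 56.26 m/s.
v_y(t) = v_y0 − g t = 56.26 − 10 × 4.24 = 13.9 m/s.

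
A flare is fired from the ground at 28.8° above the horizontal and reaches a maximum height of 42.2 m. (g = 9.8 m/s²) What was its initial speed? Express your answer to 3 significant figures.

At maximum height v_y = 0, so (v₀ sin θ)² = 2 g H.
v₀ sin 28.8° = √(2 × 9.8 × 42.2) = 28.76 m/s.
v₀ = 28.76 / sin 28.8° = 28.76 / 0.4818 = 59.7 m/s.

59.7 m/s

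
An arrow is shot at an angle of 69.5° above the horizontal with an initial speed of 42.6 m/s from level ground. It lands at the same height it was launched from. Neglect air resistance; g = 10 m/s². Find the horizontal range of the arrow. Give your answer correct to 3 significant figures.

For level ground, R = v₀² sin(2θ) / g.
sin(2 × 69.5°) = sin 139.0° = 0.6561.
R = (42.6)² × 0.6561 / 10 = 119 m.

119 m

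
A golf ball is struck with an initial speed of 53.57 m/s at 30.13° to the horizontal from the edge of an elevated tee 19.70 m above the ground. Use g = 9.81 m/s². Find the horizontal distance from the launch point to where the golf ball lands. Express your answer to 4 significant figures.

284.3 m

Components: v_x = 53.57 cos 30.13° = 46.332 m/s, v_y = 53.57 sin 30.13° = 26.890 m/s.
Vertical: 0 = 19.70 + 26.890 t − ½(9.81) t² ⇒ 4.905 t² − 26.890 t − 19.70 = 0.
t = [26.890 + √(723.07 + 386.51)] / 9.810 = 6.1366 s.
Horizontal: R = v_x · t = 46.332 × 6.1366 = 284.3 m.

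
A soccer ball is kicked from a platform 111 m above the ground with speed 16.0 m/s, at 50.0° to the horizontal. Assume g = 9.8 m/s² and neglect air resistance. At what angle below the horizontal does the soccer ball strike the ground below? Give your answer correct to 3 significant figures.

v_x = 16.0 cos 50.0° = 10.28 m/s.
At impact |v_y| = √(v_y0² + 2 g h) = √(12.26² + 2×9.8×111) = 48.23 m/s.
Angle below horizontal = arctan(|v_y| / v_x) = arctan(48.23 / 10.28) = 78.0°.

78.0°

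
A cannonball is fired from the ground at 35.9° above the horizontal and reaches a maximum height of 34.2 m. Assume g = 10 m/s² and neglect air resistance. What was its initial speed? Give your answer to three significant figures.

44.6 m/s

At maximum height v_y = 0, so (v₀ sin θ)² = 2 g H.
v₀ sin 35.9° = √(2 × 10 × 34.2) = 26.15 m/s.
v₀ = 26.15 / sin 35.9° = 26.15 / 0.5864 = 44.6 m/s.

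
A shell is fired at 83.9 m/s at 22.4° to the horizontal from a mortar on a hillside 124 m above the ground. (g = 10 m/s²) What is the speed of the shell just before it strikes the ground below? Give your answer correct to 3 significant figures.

v_x = 83.9 cos 22.4° = 77.57 m/s is unchanged throughout.
For the vertical component, v_y² = v_y0² + 2 g h = (31.97)² + 2×10×124 = 3502, so |v_y| = 59.18 m/s.
Impact speed = √(v_x² + v_y²) = √(6017 + 3502) = 97.6 m/s.

97.6 m/s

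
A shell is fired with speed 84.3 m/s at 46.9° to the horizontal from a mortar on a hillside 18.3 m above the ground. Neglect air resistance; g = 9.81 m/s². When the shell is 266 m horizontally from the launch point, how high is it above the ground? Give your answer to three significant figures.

v_x = 84.3 cos 46.9° = 57.60 m/s, v_y0 = 84.3 sin 46.9° = 61.55 m/s.
Time to reach x = 266 m: t = x / v_x = 266 / 57.60 = 4.618 s.
y = 18.3 + v_y0 t − ½ g t² = 18.3 + 61.55×4.618 − 4.905×4.618² = 198 m.

198 m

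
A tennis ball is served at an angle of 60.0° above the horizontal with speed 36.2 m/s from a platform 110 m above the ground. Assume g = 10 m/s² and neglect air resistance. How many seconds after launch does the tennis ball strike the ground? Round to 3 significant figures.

8.78 s

Vertical component: v_y = 36.2 sin 60.0° = 31.35 m/s.
Taking up as positive with launch at y = 110 m, landing at y = 0: 0 = 110 + 31.35 t − ½(10) t².
Solving 5.000 t² − 31.35 t − 110 = 0 gives t = [31.35 + √(31.35² + 4·5.000·110)] / 10.00 = 8.78 s.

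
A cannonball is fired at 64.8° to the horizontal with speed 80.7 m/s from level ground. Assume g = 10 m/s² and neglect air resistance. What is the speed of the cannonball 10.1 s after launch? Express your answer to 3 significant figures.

44.3 m/s

v_x = 80.7 cos 64.8° = 34.36 m/s (constant).
v_y(t) = 80.7 sin 64.8° − g t = 73.02 − 10 × 10.1 = -27.98 m/s.
Speed = √(v_x² + v_y²) = √(1181 + 782.9) = 44.3 m/s.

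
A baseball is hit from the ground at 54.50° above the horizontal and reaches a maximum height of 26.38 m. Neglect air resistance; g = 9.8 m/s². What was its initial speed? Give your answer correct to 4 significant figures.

27.93 m/s

At maximum height v_y = 0, so (v₀ sin θ)² = 2 g H.
v₀ sin 54.50° = √(2 × 9.8 × 26.38) = 22.739 m/s.
v₀ = 22.739 / sin 54.50° = 22.739 / 0.8141 = 27.93 m/s.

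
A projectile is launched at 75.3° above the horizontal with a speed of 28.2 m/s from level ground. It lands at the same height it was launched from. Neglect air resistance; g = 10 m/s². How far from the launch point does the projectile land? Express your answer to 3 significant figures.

39.0 m

For level ground, R = v₀² sin(2θ) / g.
sin(2 × 75.3°) = sin 150.6° = 0.4909.
R = (28.2)² × 0.4909 / 10 = 39.0 m.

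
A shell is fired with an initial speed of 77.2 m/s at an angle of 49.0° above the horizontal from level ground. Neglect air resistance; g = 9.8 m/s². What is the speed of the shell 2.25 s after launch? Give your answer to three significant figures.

62.3 m/s

v_x = 77.2 cos 49.0° = 50.65 m/s (constant).
v_y(t) = 77.2 sin 49.0° − g t = 58.26 − 9.8 × 2.25 = 36.21 m/s.
Speed = √(v_x² + v_y²) = √(2565 + 1311) = 62.3 m/s.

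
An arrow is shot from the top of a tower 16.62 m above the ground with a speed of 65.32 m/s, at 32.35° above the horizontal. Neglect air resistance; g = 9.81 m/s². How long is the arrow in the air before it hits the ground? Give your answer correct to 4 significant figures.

7.573 s

Vertical component: v_y = 65.32 sin 32.35° = 34.952 m/s.
Taking up as positive with launch at y = 16.62 m, landing at y = 0: 0 = 16.62 + 34.952 t − ½(9.81) t².
Solving 4.905 t² − 34.952 t − 16.62 = 0 gives t = [34.952 + √(34.952² + 4·4.905·16.62)] / 9.810 = 7.573 s.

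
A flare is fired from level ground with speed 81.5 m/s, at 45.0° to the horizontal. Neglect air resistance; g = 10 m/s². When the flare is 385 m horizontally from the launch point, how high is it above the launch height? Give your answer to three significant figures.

162 m

v_x = 81.5 cos 45.0° = 57.63 m/s, v_y0 = 81.5 sin 45.0° = 57.63 m/s.
Time to reach x = 385 m: t = x / v_x = 385 / 57.63 = 6.681 s.
y = v_y0 t − ½ g t² = 57.63×6.681 − 5.000×6.681² = 162 m.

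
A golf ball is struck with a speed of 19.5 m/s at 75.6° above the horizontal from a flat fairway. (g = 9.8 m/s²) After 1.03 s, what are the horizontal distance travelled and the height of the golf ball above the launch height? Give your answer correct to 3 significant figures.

x = 4.99 m, y = 14.3 m

v_x = 19.5 cos 75.6° = 4.849 m/s; v_y0 = 19.5 sin 75.6° = 18.89 m/s.
x = v_x t = 4.849 × 1.03 = 4.99 m.
y = v_y0 t − ½ g t² = 18.89×1.03 − 4.900×1.03² = 14.3 m.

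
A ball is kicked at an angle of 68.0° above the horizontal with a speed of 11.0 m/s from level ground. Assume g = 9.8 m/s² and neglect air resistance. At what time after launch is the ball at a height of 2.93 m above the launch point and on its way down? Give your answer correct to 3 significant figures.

v_y0 = 11.0 sin 68.0° = 10.20 m/s.
Set y = v_y0 t − ½ g t² = 2.93: 4.900 t² − 10.20 t + 2.93 = 0.
t = [10.20 ± √(104.0 − 57.43)] / 9.8 = (10.20 ± 6.824) / 9.8, giving t = 0.344 s or t = 1.74 s.
On the way down corresponds to the larger root: t = 1.74 s.

1.74 s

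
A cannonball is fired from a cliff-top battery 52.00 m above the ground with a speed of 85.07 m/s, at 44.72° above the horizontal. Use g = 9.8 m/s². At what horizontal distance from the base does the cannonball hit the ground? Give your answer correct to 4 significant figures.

Components: v_x = 85.07 cos 44.72° = 60.447 m/s, v_y = 85.07 sin 44.72° = 59.859 m/s.
Vertical: 0 = 52.00 + 59.859 t − ½(9.8) t² ⇒ 4.900 t² − 59.859 t − 52.00 = 0.
t = [59.859 + √(3583.1 + 1019.2)] / 9.800 = 13.031 s.
Horizontal: R = v_x · t = 60.447 × 13.031 = 787.7 m.

787.7 m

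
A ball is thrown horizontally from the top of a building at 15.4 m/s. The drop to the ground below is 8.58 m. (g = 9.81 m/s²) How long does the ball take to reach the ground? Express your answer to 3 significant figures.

1.32 s

The horizontal speed doesn't affect the fall. With v_y0 = 0, h = ½ g t².
t = √(2 × 8.58 / 9.81) = √1.749 = 1.32 s.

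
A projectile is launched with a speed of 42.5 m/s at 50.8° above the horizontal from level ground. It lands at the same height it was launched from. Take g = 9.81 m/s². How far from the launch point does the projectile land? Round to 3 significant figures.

180 m

Components: v_x = 42.5 cos 50.8° = 26.86 m/s, v_y = 42.5 sin 50.8° = 32.94 m/s.
Time of flight (same landing height): t = 2 v_y / g = 2 × 32.94 / 9.81 = 6.716 s.
Range: R = v_x · t = 26.86 × 6.716 = 180 m.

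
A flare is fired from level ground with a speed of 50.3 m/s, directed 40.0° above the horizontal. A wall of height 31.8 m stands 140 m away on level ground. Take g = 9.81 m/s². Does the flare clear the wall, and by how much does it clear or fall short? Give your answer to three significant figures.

v_x = 50.3 cos 40.0° = 38.53 m/s; v_y0 = 50.3 sin 40.0° = 32.33 m/s.
Time to reach the wall: t = 140 / 38.53 = 3.634 s.
Height at that point: y = 32.33×3.634 − 4.905×3.634² = 52.71 m.
That is 52.71 − 31.8 = 20.9 m above the top of the wall, so the flare clears it.

Yes — it clears the wall by 20.9 m.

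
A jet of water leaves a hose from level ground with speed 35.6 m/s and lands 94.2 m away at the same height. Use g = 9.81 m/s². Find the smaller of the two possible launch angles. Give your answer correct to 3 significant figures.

23.4°

Level-ground range: R = v₀² sin(2θ)/g ⇒ sin 2θ = R g / v₀² = 94.2×9.81/35.6² = 0.7292.
2θ = arcsin(0.7292) = 46.82° or 180° − 46.82° = 133.18°.
So θ = 23.4° or θ = 66.6°.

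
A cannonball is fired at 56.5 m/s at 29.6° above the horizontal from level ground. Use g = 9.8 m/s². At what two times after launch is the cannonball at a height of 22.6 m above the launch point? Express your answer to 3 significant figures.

0.978 s and 4.72 s

v_y0 = 56.5 sin 29.6° = 27.91 m/s.
Set y = v_y0 t − ½ g t² = 22.6: 4.900 t² − 27.91 t + 22.6 = 0.
t = [27.91 ± √(779.0 − 443.0)] / 9.8 = (27.91 ± 18.33) / 9.8, giving t = 0.978 s or t = 4.72 s.
So the cannonball is at 22.6 m at t = 0.978 s (rising) and t = 4.72 s (falling).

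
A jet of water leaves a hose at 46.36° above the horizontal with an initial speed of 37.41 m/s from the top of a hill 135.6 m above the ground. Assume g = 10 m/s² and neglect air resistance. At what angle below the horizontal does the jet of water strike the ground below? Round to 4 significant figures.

66.26°

v_x = 37.41 cos 46.36° = 25.818 m/s.
At impact |v_y| = √(v_y0² + 2 g h) = √(27.073² + 2×10×135.6) = 58.694 m/s.
Angle below horizontal = arctan(|v_y| / v_x) = arctan(58.694 / 25.818) = 66.26°.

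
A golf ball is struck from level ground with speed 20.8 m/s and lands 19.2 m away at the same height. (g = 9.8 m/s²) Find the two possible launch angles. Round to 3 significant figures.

Level-ground range: R = v₀² sin(2θ)/g ⇒ sin 2θ = R g / v₀² = 19.2×9.8/20.8² = 0.4349.
2θ = arcsin(0.4349) = 25.78° or 180° − 25.78° = 154.22°.
So θ = 12.9° or θ = 77.1°.

12.9° and 77.1°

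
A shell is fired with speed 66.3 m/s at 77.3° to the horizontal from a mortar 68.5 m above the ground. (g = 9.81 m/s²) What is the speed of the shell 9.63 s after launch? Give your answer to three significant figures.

v_x = 66.3 cos 77.3° = 14.58 m/s (constant).
v_y(t) = 66.3 sin 77.3° − g t = 64.68 − 9.81 × 9.63 = -29.79 m/s.
Speed = √(v_x² + v_y²) = √(212.6 + 887.4) = 33.2 m/s.

33.2 m/s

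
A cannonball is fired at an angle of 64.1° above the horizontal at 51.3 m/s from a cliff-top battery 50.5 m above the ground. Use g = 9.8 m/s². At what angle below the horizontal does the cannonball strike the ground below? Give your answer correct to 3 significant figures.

68.1°

v_x = 51.3 cos 64.1° = 22.41 m/s.
At impact |v_y| = √(v_y0² + 2 g h) = √(46.15² + 2×9.8×50.5) = 55.85 m/s.
Angle below horizontal = arctan(|v_y| / v_x) = arctan(55.85 / 22.41) = 68.1°.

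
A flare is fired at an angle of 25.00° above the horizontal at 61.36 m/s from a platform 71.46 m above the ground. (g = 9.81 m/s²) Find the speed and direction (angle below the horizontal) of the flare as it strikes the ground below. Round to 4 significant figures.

v_x = 61.36 cos 25.00° = 55.611 m/s (constant).
|v_y| at impact = √((25.932)² + 2×9.81×71.46) = 45.547 m/s.
Speed = √(55.611² + 45.547²) = 71.88 m/s; angle = arctan(45.547/55.611) = 39.32° below horizontal.

71.88 m/s at 39.32° below the horizontal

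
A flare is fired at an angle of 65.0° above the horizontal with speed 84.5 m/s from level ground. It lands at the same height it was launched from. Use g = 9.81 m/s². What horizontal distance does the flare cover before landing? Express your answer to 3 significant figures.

558 m

For level ground, R = v₀² sin(2θ) / g.
sin(2 × 65.0°) = sin 130.0° = 0.7660.
R = (84.5)² × 0.7660 / 9.81 = 558 m.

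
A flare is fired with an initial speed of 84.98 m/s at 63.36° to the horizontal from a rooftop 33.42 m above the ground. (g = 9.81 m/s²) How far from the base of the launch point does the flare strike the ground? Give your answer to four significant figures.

606.4 m

Components: v_x = 84.98 cos 63.36° = 38.104 m/s, v_y = 84.98 sin 63.36° = 75.959 m/s.
Vertical: 0 = 33.42 + 75.959 t − ½(9.81) t² ⇒ 4.905 t² − 75.959 t − 33.42 = 0.
t = [75.959 + √(5769.8 + 655.70)] / 9.810 = 15.914 s.
Horizontal: R = v_x · t = 38.104 × 15.914 = 606.4 m.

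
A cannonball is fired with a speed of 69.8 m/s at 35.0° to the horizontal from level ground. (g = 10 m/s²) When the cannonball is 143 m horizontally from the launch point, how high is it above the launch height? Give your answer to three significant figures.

v_x = 69.8 cos 35.0° = 57.18 m/s, v_y0 = 69.8 sin 35.0° = 40.04 m/s.
Time to reach x = 143 m: t = x / v_x = 143 / 57.18 = 2.501 s.
y = v_y0 t − ½ g t² = 40.04×2.501 − 5.000×2.501² = 68.9 m.

68.9 m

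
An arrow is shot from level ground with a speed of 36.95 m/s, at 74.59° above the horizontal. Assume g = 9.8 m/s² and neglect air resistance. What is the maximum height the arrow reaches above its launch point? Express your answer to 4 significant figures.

64.74 m

Vertical component of launch velocity: v_y = 36.95 sin 74.59° = 35.622 m/s.
At the highest point the vertical velocity is zero, so v_y² = 2 g h_max.
h_max = (35.622)² / (2 × 9.8) = 1268.9 / 19.60 = 64.74 m.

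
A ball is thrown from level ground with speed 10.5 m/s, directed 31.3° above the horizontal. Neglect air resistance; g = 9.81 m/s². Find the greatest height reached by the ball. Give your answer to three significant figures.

Vertical component of launch velocity: v_y = 10.5 sin 31.3° = 5.455 m/s.
At the highest point the vertical velocity is zero, so v_y² = 2 g h_max.
h_max = (5.455)² / (2 × 9.81) = 29.76 / 19.62 = 1.52 m.

1.52 m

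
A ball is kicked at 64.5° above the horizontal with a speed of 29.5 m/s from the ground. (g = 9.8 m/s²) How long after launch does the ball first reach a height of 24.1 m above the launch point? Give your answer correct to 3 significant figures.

v_y0 = 29.5 sin 64.5° = 26.63 m/s.
Set y = v_y0 t − ½ g t² = 24.1: 4.900 t² − 26.63 t + 24.1 = 0.
t = [26.63 ± √(709.2 − 472.4)] / 9.8 = (26.63 ± 15.39) / 9.8, giving t = 1.15 s or t = 4.29 s.
The ball is on the way up at the first time, so t = 1.15 s.

1.15 s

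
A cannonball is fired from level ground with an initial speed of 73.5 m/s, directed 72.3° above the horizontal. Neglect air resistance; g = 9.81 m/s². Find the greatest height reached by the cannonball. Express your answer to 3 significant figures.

250 m

Vertical component of launch velocity: v_y = 73.5 sin 72.3° = 70.02 m/s.
At the highest point the vertical velocity is zero, so v_y² = 2 g h_max.
h_max = (70.02)² / (2 × 9.81) = 4903 / 19.62 = 250 m.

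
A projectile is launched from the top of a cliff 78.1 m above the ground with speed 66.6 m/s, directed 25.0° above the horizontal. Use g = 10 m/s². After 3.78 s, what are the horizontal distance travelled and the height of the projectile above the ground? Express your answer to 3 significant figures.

v_x = 66.6 cos 25.0° = 60.36 m/s; v_y0 = 66.6 sin 25.0° = 28.15 m/s.
x = v_x t = 60.36 × 3.78 = 228 m.
y = 78.1 + v_y0 t − ½ g t² = 113 m.

x = 228 m, y = 113 m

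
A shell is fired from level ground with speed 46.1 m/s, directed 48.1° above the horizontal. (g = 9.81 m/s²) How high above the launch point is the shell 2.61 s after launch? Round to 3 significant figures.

v_y0 = 46.1 sin 48.1° = 34.31 m/s.
y(t) = v_y0 t − ½ g t² = 34.31×2.61 − 4.905×2.61² = 56.1 m.

56.1 m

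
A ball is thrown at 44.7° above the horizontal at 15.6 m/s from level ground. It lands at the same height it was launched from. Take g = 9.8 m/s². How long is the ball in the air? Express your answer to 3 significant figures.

2.24 s

Vertical component: v_y = 15.6 sin 44.7° = 10.97 m/s.
For a projectile landing at launch height, time of flight is t = 2 v_y / g = 2 × 10.97 / 9.8 = 2.24 s.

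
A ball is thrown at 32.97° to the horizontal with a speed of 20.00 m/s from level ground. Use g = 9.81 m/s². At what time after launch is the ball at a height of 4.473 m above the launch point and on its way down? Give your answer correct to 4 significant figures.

1.674 s

v_y0 = 20.00 sin 32.97° = 10.884 m/s.
Set y = v_y0 t − ½ g t² = 4.473: 4.905 t² − 10.884 t + 4.473 = 0.
t = [10.884 ± √(118.46 − 87.760)] / 9.81 = (10.884 ± 5.5408) / 9.81, giving t = 0.5447 s or t = 1.674 s.
On the way down corresponds to the larger root: t = 1.674 s.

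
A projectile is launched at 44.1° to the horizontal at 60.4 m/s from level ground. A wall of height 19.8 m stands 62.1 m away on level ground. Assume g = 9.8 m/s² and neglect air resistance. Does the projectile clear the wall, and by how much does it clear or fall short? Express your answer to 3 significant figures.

Yes — it clears the wall by 30.3 m.

v_x = 60.4 cos 44.1° = 43.37 m/s; v_y0 = 60.4 sin 44.1° = 42.03 m/s.
Time to reach the wall: t = 62.1 / 43.37 = 1.432 s.
Height at that point: y = 42.03×1.432 − 4.900×1.432² = 50.14 m.
That is 50.14 − 19.8 = 30.3 m above the top of the wall, so the projectile clears it.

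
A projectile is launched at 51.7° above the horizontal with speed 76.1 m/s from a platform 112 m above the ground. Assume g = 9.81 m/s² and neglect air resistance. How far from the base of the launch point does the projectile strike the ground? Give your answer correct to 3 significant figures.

652 m

Components: v_x = 76.1 cos 51.7° = 47.17 m/s, v_y = 76.1 sin 51.7° = 59.72 m/s.
Vertical: 0 = 112 + 59.72 t − ½(9.81) t² ⇒ 4.905 t² − 59.72 t − 112 = 0.
t = [59.72 + √(3566 + 2197)] / 9.810 = 13.83 s.
Horizontal: R = v_x · t = 47.17 × 13.83 = 652 m.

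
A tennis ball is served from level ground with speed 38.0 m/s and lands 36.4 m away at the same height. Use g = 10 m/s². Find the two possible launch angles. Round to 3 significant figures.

Level-ground range: R = v₀² sin(2θ)/g ⇒ sin 2θ = R g / v₀² = 36.4×10/38.0² = 0.2521.
2θ = arcsin(0.2521) = 14.60° or 180° − 14.60° = 165.40°.
So θ = 7.30° or θ = 82.7°.

7.30° and 82.7°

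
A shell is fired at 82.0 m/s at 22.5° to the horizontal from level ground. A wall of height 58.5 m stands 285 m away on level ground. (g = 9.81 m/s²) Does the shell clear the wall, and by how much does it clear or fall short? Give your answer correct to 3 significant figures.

No — it falls 9.87 m short of clearing the wall.

v_x = 82.0 cos 22.5° = 75.76 m/s; v_y0 = 82.0 sin 22.5° = 31.38 m/s.
Time to reach the wall: t = 285 / 75.76 = 3.762 s.
Height at that point: y = 31.38×3.762 − 4.905×3.762² = 48.63 m.
That is 58.5 − 48.63 = 9.87 m below the top of the wall, so the shell does not clear it.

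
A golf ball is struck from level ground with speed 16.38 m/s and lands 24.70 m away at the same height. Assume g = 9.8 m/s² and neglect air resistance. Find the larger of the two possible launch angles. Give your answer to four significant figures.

Level-ground range: R = v₀² sin(2θ)/g ⇒ sin 2θ = R g / v₀² = 24.70×9.8/16.38² = 0.9022.
2θ = arcsin(0.9022) = 64.449° or 180° − 64.449° = 115.551°.
So θ = 32.22° or θ = 57.78°.

57.78°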